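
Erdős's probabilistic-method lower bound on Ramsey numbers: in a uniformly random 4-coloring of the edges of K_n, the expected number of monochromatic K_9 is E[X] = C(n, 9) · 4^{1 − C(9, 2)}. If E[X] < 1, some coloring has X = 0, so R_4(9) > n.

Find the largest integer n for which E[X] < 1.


We need C(n, 9) · 4^{1 − 36} < 1, i.e. C(n, 9) < 4^{36 − 1} = 1180591620717411303424.
Check values of n near the boundary:
  n = 910: C(910, 9) = 1133378248346922788210; 1133378248346922788210 < 1180591620717411303424? YES
  n = 911: C(911, 9) = 1144686900492291197405; 1144686900492291197405 < 1180591620717411303424? YES
  n = 912: C(912, 9) = 1156095740032081475120; 1156095740032081475120 < 1180591620717411303424? YES
  n = 913: C(913, 9) = 1167605542753639808390; 1167605542753639808390 < 1180591620717411303424? YES
  n = 914: C(914, 9) = 1179217089587653905932; 1179217089587653905932 < 1180591620717411303424? YES
  n = 915: C(915, 9) = 1190931166636537885130; 1190931166636537885130 < 1180591620717411303424? NO
  n = 916: C(916, 9) = 1202748565202942340440; 1202748565202942340440 < 1180591620717411303424? NO
The largest n with C(n, 9) < 1180591620717411303424 is n = 914 (where E[X] = 294804272396913476483/295147905179352825856 ≈ 0.99884). Hence R_4(9) > 914, i.e. R_4(9) ≥ 915.

Largest n = 914; hence R_4(9) > 914.


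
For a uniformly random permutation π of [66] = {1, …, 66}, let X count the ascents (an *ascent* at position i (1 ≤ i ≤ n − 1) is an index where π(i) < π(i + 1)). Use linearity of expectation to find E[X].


Write X = Σ X_I over i = 1, …, 65, with X_I the indicator of one ascent.
There are 65 indicators.
For each fixed i, the pair (π(i), π(i+1)) is a uniformly random ordered pair of distinct values from {1, …, 66}; by symmetry P[π(i) < π(i+1)] = 1/2.
By linearity: E[X] = 65 · (1/2) = (66 − 1) · (1/2) = 65/2 ≈ 32.500.

E[X] = 65/2 = 32.500.


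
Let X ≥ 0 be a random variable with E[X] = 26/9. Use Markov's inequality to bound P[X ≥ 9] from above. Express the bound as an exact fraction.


μ = E[X] = 26/9, a = 9.
Markov: P[X ≥ 9] ≤ μ/a = (26/9)/9 = 26/81.
Numerically: ≈ 0.32099.
(Since a = 9 > μ = 2.88889, the bound 26/81 is < 1 and informative.)

P[X ≥ 9] ≤ 26/81 ≈ 0.32099.


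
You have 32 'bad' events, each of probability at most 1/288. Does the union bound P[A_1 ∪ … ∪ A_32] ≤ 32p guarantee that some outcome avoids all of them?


Union bound: P[∪_{i=1}^{32} A_i] ≤ Σ_i P[A_i] ≤ 32·p = 32·(1/288) = 1/9.
Numerically: 1/9 ≈ 0.111.
Is 1/9 < 1? YES.
Since P[∪ A_i] ≤ 1/9 < 1, the complement has P[∩ A_i^c] ≥ 1 − 1/9 = 8/9 > 0, so some outcome avoids every A_i.

32·p = 1/9 ≈ 0.111; existence CERTIFIED by the union bound.


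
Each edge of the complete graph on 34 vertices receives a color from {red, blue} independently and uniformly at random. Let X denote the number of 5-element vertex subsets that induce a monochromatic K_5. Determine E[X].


Let X = Σ_S X_S over the C(34, 5) = 278256 subsets S of size 5, where X_S = 1 if the K_5 on S is monochromatic.
For a fixed S, the K_5 on S has C(5, 2) = 10 edges. P[all 10 edges red] = (1/2)^10, and likewise for blue, so P[monochromatic] = 2·(1/2)^10 = 2^{1 − 10} = 1/512.
By linearity: E[X] = C(34, 5) · 2^{1 − 10} = 278256 · 1/512 = 17391/32.
Numerically: E[X] ≈ 543.4688.

E[X] = C(34,5)·2^(1−C(5,2)) = 17391/32 ≈ 543.4688.


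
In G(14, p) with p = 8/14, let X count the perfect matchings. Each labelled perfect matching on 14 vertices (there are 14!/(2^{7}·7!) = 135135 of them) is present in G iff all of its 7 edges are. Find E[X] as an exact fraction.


K_14 has 14!/(2^{7}·7!) = 135135 labelled perfect matchings.
For each such perfect matching H, let X_H = 1 if all 7 edges of H are present in G. Then P[X_H = 1] = p^{7} = (4/7)^{7} = 16384/823543.
By linearity of expectation: E[X] = Σ_H E[X_H] = 135135 · p^{7} = 135135 · 16384/823543 = 316293120/117649.
Numerically: E[X] ≈ 2688.45.

E[X] = 135135 · (4/7)^{7} = 316293120/117649 ≈ 2688.45.


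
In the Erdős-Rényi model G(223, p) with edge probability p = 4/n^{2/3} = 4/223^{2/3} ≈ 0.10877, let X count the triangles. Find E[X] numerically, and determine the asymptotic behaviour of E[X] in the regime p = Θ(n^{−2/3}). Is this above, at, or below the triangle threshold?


Number of potential triangles: C(223, 3) = 1823471.
Each occurs with probability p³ ≈ (0.10877)³ ≈ 1.2869754e-03.
By linearity: E[X] = C(223, 3)·p³ ≈ 1823471 · 1.2869754e-03 ≈ 2346.76233.
Since α = 2/3 < 1, p = c/n^{2/3} ≫ 1/n is above the triangle threshold p ~ 1/n. Asymptotically E[X] ~ (c³/6)·n^{3(1−α)} = (4³/6)·n^{1} → ∞; triangles are abundant w.h.p.

E[X] ≈ 2346.76233; in regime p = Θ(1/n^{2/3}) E[X] diverges (above the triangle threshold p ~ 1/n).


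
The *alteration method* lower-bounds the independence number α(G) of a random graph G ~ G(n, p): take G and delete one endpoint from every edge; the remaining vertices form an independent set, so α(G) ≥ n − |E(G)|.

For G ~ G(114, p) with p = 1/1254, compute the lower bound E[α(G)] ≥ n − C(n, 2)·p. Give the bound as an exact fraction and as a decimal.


E[|E(G)|] = C(114, 2)·p = 6441 · (1/1254) = 113/22.
E[α(G)] ≥ n − E[|E(G)|] = 114 − 113/22 = 2395/22.
Numerically: ≈ 108.864.
(This is only a lower bound; the true E[α(G)] may be larger.)

E[α(G)] ≥ 2395/22 ≈ 108.864.


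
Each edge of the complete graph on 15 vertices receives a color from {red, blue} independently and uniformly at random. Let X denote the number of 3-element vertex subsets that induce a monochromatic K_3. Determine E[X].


Let X = Σ_S X_S over the C(15, 3) = 455 subsets S of size 3, where X_S = 1 if the K_3 on S is monochromatic.
For a fixed S, the K_3 on S has C(3, 2) = 3 edges. P[all 3 edges red] = (1/2)^3, and likewise for blue, so P[monochromatic] = 2·(1/2)^3 = 2^{1 − 3} = 1/4.
Summing: E[X] = C(15, 3) · 2^{1 − 3} = 455 · 1/4 = 455/4.
Numerically: E[X] ≈ 113.750.

E[X] = C(15,3)·2^(1−C(3,2)) = 455/4 ≈ 113.750.


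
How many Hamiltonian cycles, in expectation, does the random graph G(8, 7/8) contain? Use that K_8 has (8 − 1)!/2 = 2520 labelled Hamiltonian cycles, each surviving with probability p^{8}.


K_8 has (8 − 1)!/2 = 2520 labelled Hamiltonian cycles.
For each such Hamiltonian cycle H, let X_H = 1 if all 8 edges of H are present in G. Then P[X_H = 1] = p^{8} = (7/8)^{8} = 5764801/16777216.
By linearity of expectation: E[X] = Σ_H E[X_H] = 2520 · p^{8} = 2520 · 5764801/16777216 = 1815912315/2097152.
Numerically: E[X] ≈ 865.89.

E[X] = 2520 · (7/8)^{8} = 1815912315/2097152 ≈ 865.89.


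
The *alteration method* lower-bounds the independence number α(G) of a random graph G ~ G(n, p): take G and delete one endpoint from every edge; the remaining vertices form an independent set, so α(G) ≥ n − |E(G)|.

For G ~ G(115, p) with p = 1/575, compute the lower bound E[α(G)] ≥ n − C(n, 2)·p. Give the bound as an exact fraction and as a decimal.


E[|E(G)|] = C(115, 2)·p = 6555 · (1/575) = 57/5.
E[α(G)] ≥ n − E[|E(G)|] = 115 − 57/5 = 518/5.
Numerically: ≈ 103.6000.
(This is only a lower bound; the true E[α(G)] may be larger.)

E[α(G)] ≥ 518/5 ≈ 103.6000.


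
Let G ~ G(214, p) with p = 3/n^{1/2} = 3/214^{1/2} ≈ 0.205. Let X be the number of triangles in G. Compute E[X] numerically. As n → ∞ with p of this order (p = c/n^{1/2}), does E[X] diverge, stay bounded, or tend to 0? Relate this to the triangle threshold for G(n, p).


Number of potential triangles: C(214, 3) = 1610564.
Each occurs with probability p³ ≈ (0.205)³ ≈ 8.62468e-03.
By linearity: E[X] = C(214, 3)·p³ ≈ 1610564 · 8.62468e-03 ≈ 13890.603.
Since α = 1/2 < 1, p = c/n^{1/2} ≫ 1/n is above the triangle threshold p ~ 1/n. Asymptotically E[X] ~ (c³/6)·n^{3(1−α)} = (3³/6)·n^{1.5} → ∞; triangles are abundant w.h.p.

E[X] ≈ 13890.603; in regime p = Θ(1/n^{1/2}) E[X] diverges (above the triangle threshold p ~ 1/n).


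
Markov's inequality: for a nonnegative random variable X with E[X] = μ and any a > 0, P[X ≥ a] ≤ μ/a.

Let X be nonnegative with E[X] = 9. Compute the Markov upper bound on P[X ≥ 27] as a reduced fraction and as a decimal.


μ = E[X] = 9, a = 27.
Markov: P[X ≥ 27] ≤ μ/a = (9)/27 = 1/3.
Numerically: ≈ 0.33333.
(Since a = 27 > μ = 9.00000, the bound 1/3 is < 1 and informative.)

P[X ≥ 27] ≤ 1/3 ≈ 0.33333.


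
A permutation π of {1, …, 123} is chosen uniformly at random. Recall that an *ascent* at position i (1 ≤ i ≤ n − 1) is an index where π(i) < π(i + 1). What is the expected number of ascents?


Write X = Σ X_I over i = 1, …, 122, with X_I the indicator of one ascent.
There are 122 indicators.
For each fixed i, the pair (π(i), π(i+1)) is a uniformly random ordered pair of distinct values from {1, …, 123}; by symmetry P[π(i) < π(i+1)] = 1/2.
By linearity: E[X] = 122 · (1/2) = (123 − 1) · (1/2) = 61 ≈ 61.000000.

E[X] = 61 = 61.000000.


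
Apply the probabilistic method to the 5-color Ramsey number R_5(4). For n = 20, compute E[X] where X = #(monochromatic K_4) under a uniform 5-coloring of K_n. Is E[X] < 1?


E[X] = C(20, 4) · 5^{1 − 6} = 4845 · 5^{−5} = 4845/3125.
As a reduced fraction: E[X] = 969/625 ≈ 1.5504.
Is E[X] < 1? NO.
Since E[X] ≥ 1, the first-moment bound is inconclusive at n = 20; it does NOT by itself certify R_5(4) > 20.

E[X] = 969/625 ≈ 1.5504; E[X] ≥ 1; first-moment method inconclusive here.


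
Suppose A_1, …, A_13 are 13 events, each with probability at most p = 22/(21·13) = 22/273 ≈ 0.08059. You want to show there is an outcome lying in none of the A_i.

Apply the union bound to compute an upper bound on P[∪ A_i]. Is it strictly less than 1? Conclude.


Union bound: P[∪_{i=1}^{13} A_i] ≤ Σ_i P[A_i] ≤ 13·p = 13·(22/273) = 22/21.
Numerically: 22/21 ≈ 1.04762.
Is 22/21 < 1? NO.
Since the bound 22/21 is ≥ 1, the union bound is uninformative here; it does NOT by itself certify existence.

13·p = 22/21 ≈ 1.04762; existence NOT certified by the union bound.


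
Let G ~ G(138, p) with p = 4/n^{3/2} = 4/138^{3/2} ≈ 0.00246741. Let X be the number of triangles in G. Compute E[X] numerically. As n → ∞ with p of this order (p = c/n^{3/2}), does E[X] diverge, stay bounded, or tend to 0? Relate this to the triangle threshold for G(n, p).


Number of potential triangles: C(138, 3) = 428536.
Each occurs with probability p³ ≈ (0.00246741)³ ≈ 1.50218730e-08.
By linearity: E[X] = C(138, 3)·p³ ≈ 428536 · 1.50218730e-08 ≈ 0.006437.
Since α = 3/2 > 1, p = c/n^{3/2} = o(1/n) is below the triangle threshold p ~ 1/n. Asymptotically E[X] ~ (c³/6)·n^{3(1−α)} = (4³/6)·n^{-1.5} → 0, so by Markov's inequality G has no triangles w.h.p.

E[X] ≈ 0.006437; in regime p = Θ(1/n^{3/2}) E[X] tends to 0 (below the triangle threshold p ~ 1/n).


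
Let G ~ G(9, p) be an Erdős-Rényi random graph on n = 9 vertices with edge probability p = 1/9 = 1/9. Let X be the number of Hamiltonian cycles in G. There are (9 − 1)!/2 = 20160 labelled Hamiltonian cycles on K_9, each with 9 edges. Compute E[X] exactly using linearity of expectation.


K_9 has (9 − 1)!/2 = 20160 labelled Hamiltonian cycles.
For each such Hamiltonian cycle H, let X_H = 1 if all 9 edges of H are present in G. Then P[X_H = 1] = p^{9} = (1/9)^{9} = 1/387420489.
By linearity: E[X] = Σ_H E[X_H] = 20160 · p^{9} = 20160 · 1/387420489 = 2240/43046721.
Numerically: E[X] ≈ 5.20365e-05.

E[X] = 20160 · (1/9)^{9} = 2240/43046721 ≈ 5.20365e-05.


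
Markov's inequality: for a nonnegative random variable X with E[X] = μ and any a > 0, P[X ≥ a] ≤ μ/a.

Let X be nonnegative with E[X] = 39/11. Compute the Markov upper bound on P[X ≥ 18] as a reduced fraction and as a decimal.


μ = E[X] = 39/11, a = 18.
Markov: P[X ≥ 18] ≤ μ/a = (39/11)/18 = 13/66.
Numerically: ≈ 0.197.
(Since a = 18 > μ = 3.545, the bound 13/66 is < 1 and informative.)

P[X ≥ 18] ≤ 13/66 ≈ 0.197.


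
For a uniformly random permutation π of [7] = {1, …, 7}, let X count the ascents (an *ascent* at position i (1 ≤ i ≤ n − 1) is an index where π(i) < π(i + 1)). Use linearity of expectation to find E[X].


Write X = Σ X_I over i = 1, …, 6, with X_I the indicator of one ascent.
There are 6 indicators.
For each fixed i, the pair (π(i), π(i+1)) is a uniformly random ordered pair of distinct values from {1, …, 7}; by symmetry P[π(i) < π(i+1)] = 1/2.
By linearity: E[X] = 6 · (1/2) = (7 − 1) · (1/2) = 3 ≈ 3.00000.

E[X] = 3 = 3.00000.


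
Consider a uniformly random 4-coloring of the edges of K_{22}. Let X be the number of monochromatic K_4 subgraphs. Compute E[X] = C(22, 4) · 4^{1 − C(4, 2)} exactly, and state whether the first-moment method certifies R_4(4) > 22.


E[X] = C(22, 4) · 4^{1 − 6} = 7315 · 4^{−5} = 7315/1024.
As a reduced fraction: E[X] = 7315/1024 ≈ 7.144.
Is E[X] < 1? NO.
Since E[X] ≥ 1, the first-moment bound is inconclusive at n = 22; it does NOT by itself certify R_4(4) > 22.

E[X] = 7315/1024 ≈ 7.144; E[X] ≥ 1; first-moment method inconclusive here.


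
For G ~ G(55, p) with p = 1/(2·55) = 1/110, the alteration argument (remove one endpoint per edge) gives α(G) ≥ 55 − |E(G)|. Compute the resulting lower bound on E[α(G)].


E[|E(G)|] = C(55, 2)·p = 1485 · (1/110) = 27/2.
E[α(G)] ≥ n − E[|E(G)|] = 55 − 27/2 = 83/2.
Numerically: ≈ 41.500000.
(This is only a lower bound; the true E[α(G)] may be larger.)

E[α(G)] ≥ 83/2 ≈ 41.500000.


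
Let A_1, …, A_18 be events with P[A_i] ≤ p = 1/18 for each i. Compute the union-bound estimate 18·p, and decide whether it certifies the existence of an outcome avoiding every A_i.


Union bound: P[∪_{i=1}^{18} A_i] ≤ Σ_i P[A_i] ≤ 18·p = 18·(1/18) = 1.
Numerically: 1 ≈ 1.0000000.
Is 1 < 1? NO.
Since the bound 1 is ≥ 1, the union bound is uninformative here; it does NOT by itself certify existence.

18·p = 1 ≈ 1.0000000; existence NOT certified by the union bound.


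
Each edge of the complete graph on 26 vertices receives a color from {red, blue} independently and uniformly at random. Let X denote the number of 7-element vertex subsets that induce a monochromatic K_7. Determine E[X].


Let X = Σ_S X_S over the C(26, 7) = 657800 subsets S of size 7, where X_S = 1 if the K_7 on S is monochromatic.
For a fixed S, the K_7 on S has C(7, 2) = 21 edges. P[all 21 edges red] = (1/2)^21, and likewise for blue, so P[monochromatic] = 2·(1/2)^21 = 2^{1 − 21} = 1/1048576.
Summing: E[X] = C(26, 7) · 2^{1 − 21} = 657800 · 1/1048576 = 82225/131072.
Numerically: E[X] ≈ 0.627327.

E[X] = C(26,7)·2^(1−C(7,2)) = 82225/131072 ≈ 0.627327.


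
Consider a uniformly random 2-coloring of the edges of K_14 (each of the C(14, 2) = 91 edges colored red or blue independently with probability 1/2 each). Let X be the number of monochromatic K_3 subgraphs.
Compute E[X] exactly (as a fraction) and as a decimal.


Let X = Σ_S X_S over the C(14, 3) = 364 subsets S of size 3, where X_S = 1 if the K_3 on S is monochromatic.
For a fixed S, the K_3 on S has C(3, 2) = 3 edges. P[all 3 edges red] = (1/2)^3, and likewise for blue, so P[monochromatic] = 2·(1/2)^3 = 2^{1 − 3} = 1/4.
By linearity of expectation: E[X] = C(14, 3) · 2^{1 − 3} = 364 · 1/4 = 91.
Numerically: E[X] ≈ 91.000.

E[X] = C(14,3)·2^(1−C(3,2)) = 91 ≈ 91.000.


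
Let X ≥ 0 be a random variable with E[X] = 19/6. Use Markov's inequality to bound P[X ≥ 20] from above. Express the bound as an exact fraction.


μ = E[X] = 19/6, a = 20.
Markov: P[X ≥ 20] ≤ μ/a = (19/6)/20 = 19/120.
Numerically: ≈ 0.15833.
(Since a = 20 > μ = 3.16667, the bound 19/120 is < 1 and informative.)

P[X ≥ 20] ≤ 19/120 ≈ 0.15833.


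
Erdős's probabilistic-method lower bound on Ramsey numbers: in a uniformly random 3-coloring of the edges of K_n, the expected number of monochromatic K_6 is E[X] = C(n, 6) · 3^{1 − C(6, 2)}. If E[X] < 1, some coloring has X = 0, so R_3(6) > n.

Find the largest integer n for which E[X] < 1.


We need C(n, 6) · 3^{1 − 15} < 1, i.e. C(n, 6) < 3^{15 − 1} = 4782969.
Check values of n near the boundary:
  n = 40: C(40, 6) = 3838380; 3838380 < 4782969? YES
  n = 41: C(41, 6) = 4496388; 4496388 < 4782969? YES
  n = 42: C(42, 6) = 5245786; 5245786 < 4782969? NO
  n = 43: C(43, 6) = 6096454; 6096454 < 4782969? NO
  n = 44: C(44, 6) = 7059052; 7059052 < 4782969? NO
The largest n with C(n, 6) < 4782969 is n = 41 (where E[X] = 1498796/1594323 ≈ 0.940). Hence R_3(6) > 41, i.e. R_3(6) ≥ 42.

Largest n = 41; hence R_3(6) > 41.


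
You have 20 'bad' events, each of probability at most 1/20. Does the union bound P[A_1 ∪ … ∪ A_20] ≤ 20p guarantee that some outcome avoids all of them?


Union bound: P[∪_{i=1}^{20} A_i] ≤ Σ_i P[A_i] ≤ 20·p = 20·(1/20) = 1.
Numerically: 1 ≈ 1.000.
Is 1 < 1? NO.
Since the bound 1 is ≥ 1, the union bound is uninformative here; it does NOT by itself certify existence.

20·p = 1 ≈ 1.000; existence NOT certified by the union bound.


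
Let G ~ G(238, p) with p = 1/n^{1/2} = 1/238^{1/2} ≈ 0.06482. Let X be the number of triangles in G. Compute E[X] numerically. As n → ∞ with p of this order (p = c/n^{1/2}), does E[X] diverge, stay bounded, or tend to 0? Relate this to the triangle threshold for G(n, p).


Number of potential triangles: C(238, 3) = 2218636.
Each occurs with probability p³ ≈ (0.06482)³ ≈ 2.7235451e-04.
By linearity: E[X] = C(238, 3)·p³ ≈ 2218636 · 2.7235451e-04 ≈ 604.25551.
Since α = 1/2 < 1, p = c/n^{1/2} ≫ 1/n is above the triangle threshold p ~ 1/n. Asymptotically E[X] ~ (c³/6)·n^{3(1−α)} = (1³/6)·n^{1.5} → ∞; triangles are abundant w.h.p.

E[X] ≈ 604.25551; in regime p = Θ(1/n^{1/2}) E[X] diverges (above the triangle threshold p ~ 1/n).


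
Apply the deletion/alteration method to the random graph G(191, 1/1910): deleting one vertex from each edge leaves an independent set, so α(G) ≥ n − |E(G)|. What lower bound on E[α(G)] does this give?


E[|E(G)|] = C(191, 2)·p = 18145 · (1/1910) = 19/2.
E[α(G)] ≥ n − E[|E(G)|] = 191 − 19/2 = 363/2.
Numerically: ≈ 181.5000.
(This is only a lower bound; the true E[α(G)] may be larger.)

E[α(G)] ≥ 363/2 ≈ 181.5000.


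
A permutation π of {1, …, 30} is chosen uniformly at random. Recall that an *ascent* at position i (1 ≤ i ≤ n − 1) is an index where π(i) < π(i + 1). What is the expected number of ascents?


Write X = Σ X_I over i = 1, …, 29, with X_I the indicator of one ascent.
There are 29 indicators.
For each fixed i, the pair (π(i), π(i+1)) is a uniformly random ordered pair of distinct values from {1, …, 30}; by symmetry P[π(i) < π(i+1)] = 1/2.
By linearity: E[X] = 29 · (1/2) = (30 − 1) · (1/2) = 29/2 ≈ 14.5000.

E[X] = 29/2 = 14.5000.


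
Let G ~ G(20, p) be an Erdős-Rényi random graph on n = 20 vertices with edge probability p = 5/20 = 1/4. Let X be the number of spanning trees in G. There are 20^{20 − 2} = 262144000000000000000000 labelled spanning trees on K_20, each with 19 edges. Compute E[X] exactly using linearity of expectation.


K_20 has 20^{20 − 2} = 262144000000000000000000 labelled spanning trees.
For each such spanning tree H, let X_H = 1 if all 19 edges of H are present in G. Then P[X_H = 1] = p^{19} = (1/4)^{19} = 1/274877906944.
Summing the indicators: E[X] = Σ_H E[X_H] = 262144000000000000000000 · p^{19} = 262144000000000000000000 · 1/274877906944 = 3814697265625/4.
Numerically: E[X] ≈ 9.54e+11.

E[X] = 262144000000000000000000 · (1/4)^{19} = 3814697265625/4 ≈ 9.54e+11.


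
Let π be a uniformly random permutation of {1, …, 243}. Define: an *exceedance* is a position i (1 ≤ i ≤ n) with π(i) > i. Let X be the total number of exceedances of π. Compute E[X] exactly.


Write X = Σ_{i=1}^{243} X_i, where X_i = 1_{π(i) > i}.
For each fixed i, π(i) is uniform over {1, …, 243} (marginal of a uniform permutation), so P[π(i) > i] = (n − i)/n. Summing: Σ_{i=1}^{243} (n − i)/n = (0 + 1 + … + 242)/243 = 243(243 − 1)/(2·243) = (243 − 1)/2.
Hence E[X] = Σ_{i=1}^{243} (243 − i)/243 = 121 ≈ 121.000.

E[X] = 121 = 121.000.


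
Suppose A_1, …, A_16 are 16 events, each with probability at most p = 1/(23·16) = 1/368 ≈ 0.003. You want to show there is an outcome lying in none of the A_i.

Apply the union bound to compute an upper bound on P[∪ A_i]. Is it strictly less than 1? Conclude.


Union bound: P[∪_{i=1}^{16} A_i] ≤ Σ_i P[A_i] ≤ 16·p = 16·(1/368) = 1/23.
Numerically: 1/23 ≈ 0.043.
Is 1/23 < 1? YES.
Since P[∪ A_i] ≤ 1/23 < 1, the complement has P[∩ A_i^c] ≥ 1 − 1/23 = 22/23 > 0, so some outcome avoids every A_i.

16·p = 1/23 ≈ 0.043; existence CERTIFIED by the union bound.


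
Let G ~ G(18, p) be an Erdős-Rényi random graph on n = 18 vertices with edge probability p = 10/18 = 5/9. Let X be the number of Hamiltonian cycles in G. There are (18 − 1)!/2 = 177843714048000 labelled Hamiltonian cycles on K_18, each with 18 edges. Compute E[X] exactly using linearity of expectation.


K_18 has (18 − 1)!/2 = 177843714048000 labelled Hamiltonian cycles.
For each such Hamiltonian cycle H, let X_H = 1 if all 18 edges of H are present in G. Then P[X_H = 1] = p^{18} = (5/9)^{18} = 3814697265625/150094635296999121.
Summing the indicators: E[X] = Σ_H E[X_H] = 177843714048000 · p^{18} = 177843714048000 · 3814697265625/150094635296999121 = 930617187500000000000000/205891132094649.
Numerically: E[X] ≈ 4.52e+09.

E[X] = 177843714048000 · (5/9)^{18} = 930617187500000000000000/205891132094649 ≈ 4.52e+09.


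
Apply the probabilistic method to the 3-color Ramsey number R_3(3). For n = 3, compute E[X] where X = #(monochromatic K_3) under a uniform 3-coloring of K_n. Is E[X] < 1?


E[X] = C(3, 3) · 3^{1 − 3} = 1 · 3^{−2} = 1/9.
As a reduced fraction: E[X] = 1/9 ≈ 0.111.
Is E[X] < 1? YES.
Since E[X] < 1, there exists a 3-coloring of K_{3} with no monochromatic K_3; hence R_3(3) > 3.

E[X] = 1/9 ≈ 0.111; E[X] < 1, so R_3(3) > 3.


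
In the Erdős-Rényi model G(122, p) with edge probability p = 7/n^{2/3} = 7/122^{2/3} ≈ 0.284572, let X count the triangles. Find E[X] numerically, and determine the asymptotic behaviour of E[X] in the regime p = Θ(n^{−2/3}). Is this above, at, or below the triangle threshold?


Number of potential triangles: C(122, 3) = 295240.
Each occurs with probability p³ ≈ (0.284572)³ ≈ 2.30448804e-02.
By linearity: E[X] = C(122, 3)·p³ ≈ 295240 · 2.30448804e-02 ≈ 6803.770492.
Since α = 2/3 < 1, p = c/n^{2/3} ≫ 1/n is above the triangle threshold p ~ 1/n. Asymptotically E[X] ~ (c³/6)·n^{3(1−α)} = (7³/6)·n^{1} → ∞; triangles are abundant w.h.p.

E[X] ≈ 6803.770492; in regime p = Θ(1/n^{2/3}) E[X] diverges (above the triangle threshold p ~ 1/n).


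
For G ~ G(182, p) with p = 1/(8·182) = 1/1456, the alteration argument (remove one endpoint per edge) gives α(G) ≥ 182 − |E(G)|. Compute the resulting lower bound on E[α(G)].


E[|E(G)|] = C(182, 2)·p = 16471 · (1/1456) = 181/16.
E[α(G)] ≥ n − E[|E(G)|] = 182 − 181/16 = 2731/16.
Numerically: ≈ 170.687500.
(This is only a lower bound; the true E[α(G)] may be larger.)

E[α(G)] ≥ 2731/16 ≈ 170.687500.


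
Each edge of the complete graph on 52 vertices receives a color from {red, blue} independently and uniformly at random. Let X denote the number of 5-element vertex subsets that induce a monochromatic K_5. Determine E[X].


Let X = Σ_S X_S over the C(52, 5) = 2598960 subsets S of size 5, where X_S = 1 if the K_5 on S is monochromatic.
For a fixed S, the K_5 on S has C(5, 2) = 10 edges. P[all 10 edges red] = (1/2)^10, and likewise for blue, so P[monochromatic] = 2·(1/2)^10 = 2^{1 − 10} = 1/512.
By linearity of expectation: E[X] = C(52, 5) · 2^{1 − 10} = 2598960 · 1/512 = 162435/32.
Numerically: E[X] ≈ 5076.094.

E[X] = C(52,5)·2^(1−C(5,2)) = 162435/32 ≈ 5076.094.


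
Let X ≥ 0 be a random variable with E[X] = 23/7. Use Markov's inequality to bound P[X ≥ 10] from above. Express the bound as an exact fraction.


μ = E[X] = 23/7, a = 10.
Markov: P[X ≥ 10] ≤ μ/a = (23/7)/10 = 23/70.
Numerically: ≈ 0.3286.
(Since a = 10 > μ = 3.2857, the bound 23/70 is < 1 and informative.)

P[X ≥ 10] ≤ 23/70 ≈ 0.3286.


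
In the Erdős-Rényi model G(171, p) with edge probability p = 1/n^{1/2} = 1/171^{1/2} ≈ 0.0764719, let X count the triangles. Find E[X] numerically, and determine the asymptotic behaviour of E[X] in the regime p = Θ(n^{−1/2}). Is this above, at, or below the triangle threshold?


Number of potential triangles: C(171, 3) = 818805.
Each occurs with probability p³ ≈ (0.0764719)³ ≈ 4.47204160e-04.
By linearity: E[X] = C(171, 3)·p³ ≈ 818805 · 4.47204160e-04 ≈ 366.173002.
Since α = 1/2 < 1, p = c/n^{1/2} ≫ 1/n is above the triangle threshold p ~ 1/n. Asymptotically E[X] ~ (c³/6)·n^{3(1−α)} = (1³/6)·n^{1.5} → ∞; triangles are abundant w.h.p.

E[X] ≈ 366.173002; in regime p = Θ(1/n^{1/2}) E[X] diverges (above the triangle threshold p ~ 1/n).


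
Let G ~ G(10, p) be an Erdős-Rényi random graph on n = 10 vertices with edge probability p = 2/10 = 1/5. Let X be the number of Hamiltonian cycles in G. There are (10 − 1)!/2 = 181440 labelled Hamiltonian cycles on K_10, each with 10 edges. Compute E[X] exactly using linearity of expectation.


K_10 has (10 − 1)!/2 = 181440 labelled Hamiltonian cycles.
For each such Hamiltonian cycle H, let X_H = 1 if all 10 edges of H are present in G. Then P[X_H = 1] = p^{10} = (1/5)^{10} = 1/9765625.
By linearity: E[X] = Σ_H E[X_H] = 181440 · p^{10} = 181440 · 1/9765625 = 36288/1953125.
Numerically: E[X] ≈ 0.01858.

E[X] = 181440 · (1/5)^{10} = 36288/1953125 ≈ 0.01858.


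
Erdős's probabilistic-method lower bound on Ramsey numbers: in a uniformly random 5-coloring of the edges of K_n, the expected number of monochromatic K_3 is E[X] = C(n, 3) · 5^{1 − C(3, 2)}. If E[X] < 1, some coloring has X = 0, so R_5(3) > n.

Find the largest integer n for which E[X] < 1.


We need C(n, 3) · 5^{1 − 3} < 1, i.e. C(n, 3) < 5^{3 − 1} = 25.
Check values of n near the boundary:
  n = 3: C(3, 3) = 1; 1 < 25? YES
  n = 4: C(4, 3) = 4; 4 < 25? YES
  n = 5: C(5, 3) = 10; 10 < 25? YES
  n = 6: C(6, 3) = 20; 20 < 25? YES
  n = 7: C(7, 3) = 35; 35 < 25? NO
  n = 8: C(8, 3) = 56; 56 < 25? NO
The largest n with C(n, 3) < 25 is n = 6 (where E[X] = 4/5 ≈ 0.800). Hence R_5(3) > 6, i.e. R_5(3) ≥ 7.

Largest n = 6; hence R_5(3) > 6.


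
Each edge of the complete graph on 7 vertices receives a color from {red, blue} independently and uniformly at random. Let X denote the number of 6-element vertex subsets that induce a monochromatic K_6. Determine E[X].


Let X = Σ_S X_S over the C(7, 6) = 7 subsets S of size 6, where X_S = 1 if the K_6 on S is monochromatic.
For a fixed S, the K_6 on S has C(6, 2) = 15 edges. P[all 15 edges red] = (1/2)^15, and likewise for blue, so P[monochromatic] = 2·(1/2)^15 = 2^{1 − 15} = 1/16384.
By linearity of expectation: E[X] = C(7, 6) · 2^{1 − 15} = 7 · 1/16384 = 7/16384.
Numerically: E[X] ≈ 0.0004.

E[X] = C(7,6)·2^(1−C(6,2)) = 7/16384 ≈ 0.0004.


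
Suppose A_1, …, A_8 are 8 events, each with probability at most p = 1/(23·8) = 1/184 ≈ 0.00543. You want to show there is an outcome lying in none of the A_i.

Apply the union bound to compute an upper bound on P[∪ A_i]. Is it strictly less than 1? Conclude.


Union bound: P[∪_{i=1}^{8} A_i] ≤ Σ_i P[A_i] ≤ 8·p = 8·(1/184) = 1/23.
Numerically: 1/23 ≈ 0.04348.
Is 1/23 < 1? YES.
Since P[∪ A_i] ≤ 1/23 < 1, the complement has P[∩ A_i^c] ≥ 1 − 1/23 = 22/23 > 0, so some outcome avoids every A_i.

8·p = 1/23 ≈ 0.04348; existence CERTIFIED by the union bound.


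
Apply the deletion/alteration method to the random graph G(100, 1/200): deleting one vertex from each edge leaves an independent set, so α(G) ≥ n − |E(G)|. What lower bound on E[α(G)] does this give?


E[|E(G)|] = C(100, 2)·p = 4950 · (1/200) = 99/4.
E[α(G)] ≥ n − E[|E(G)|] = 100 − 99/4 = 301/4.
Numerically: ≈ 75.250.
(This is only a lower bound; the true E[α(G)] may be larger.)

E[α(G)] ≥ 301/4 ≈ 75.250.


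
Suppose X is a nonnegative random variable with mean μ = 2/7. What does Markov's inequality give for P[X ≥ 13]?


μ = E[X] = 2/7, a = 13.
Markov: P[X ≥ 13] ≤ μ/a = (2/7)/13 = 2/91.
Numerically: ≈ 0.0220.
(Since a = 13 > μ = 0.2857, the bound 2/91 is < 1 and informative.)

P[X ≥ 13] ≤ 2/91 ≈ 0.0220.


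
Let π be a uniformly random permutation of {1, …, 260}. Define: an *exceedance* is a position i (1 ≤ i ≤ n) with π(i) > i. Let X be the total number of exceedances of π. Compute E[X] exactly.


Write X = Σ_{i=1}^{260} X_i, where X_i = 1_{π(i) > i}.
For each fixed i, π(i) is uniform over {1, …, 260} (marginal of a uniform permutation), so P[π(i) > i] = (n − i)/n. Summing: Σ_{i=1}^{260} (n − i)/n = (0 + 1 + … + 259)/260 = 260(260 − 1)/(2·260) = (260 − 1)/2.
Hence E[X] = Σ_{i=1}^{260} (260 − i)/260 = 259/2 ≈ 129.5000.

E[X] = 259/2 = 129.5000.


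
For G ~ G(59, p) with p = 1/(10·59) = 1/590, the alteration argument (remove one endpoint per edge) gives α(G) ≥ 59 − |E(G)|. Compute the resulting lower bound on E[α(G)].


E[|E(G)|] = C(59, 2)·p = 1711 · (1/590) = 29/10.
E[α(G)] ≥ n − E[|E(G)|] = 59 − 29/10 = 561/10.
Numerically: ≈ 56.1000.
(This is only a lower bound; the true E[α(G)] may be larger.)

E[α(G)] ≥ 561/10 ≈ 56.1000.


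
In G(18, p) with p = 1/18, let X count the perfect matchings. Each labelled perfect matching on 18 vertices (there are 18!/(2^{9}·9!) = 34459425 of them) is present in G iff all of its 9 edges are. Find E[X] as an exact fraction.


K_18 has 18!/(2^{9}·9!) = 34459425 labelled perfect matchings.
For each such perfect matching H, let X_H = 1 if all 9 edges of H are present in G. Then P[X_H = 1] = p^{9} = (1/18)^{9} = 1/198359290368.
By linearity: E[X] = Σ_H E[X_H] = 34459425 · p^{9} = 34459425 · 1/198359290368 = 425425/2448880128.
Numerically: E[X] ≈ 0.00017372.

E[X] = 34459425 · (1/18)^{9} = 425425/2448880128 ≈ 0.00017372.


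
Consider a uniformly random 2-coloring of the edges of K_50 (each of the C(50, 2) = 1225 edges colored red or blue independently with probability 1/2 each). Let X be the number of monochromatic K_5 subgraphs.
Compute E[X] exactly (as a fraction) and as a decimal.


Let X = Σ_S X_S over the C(50, 5) = 2118760 subsets S of size 5, where X_S = 1 if the K_5 on S is monochromatic.
For a fixed S, the K_5 on S has C(5, 2) = 10 edges. P[all 10 edges red] = (1/2)^10, and likewise for blue, so P[monochromatic] = 2·(1/2)^10 = 2^{1 − 10} = 1/512.
By linearity: E[X] = C(50, 5) · 2^{1 − 10} = 2118760 · 1/512 = 264845/64.
Numerically: E[X] ≈ 4138.203.

E[X] = C(50,5)·2^(1−C(5,2)) = 264845/64 ≈ 4138.203.


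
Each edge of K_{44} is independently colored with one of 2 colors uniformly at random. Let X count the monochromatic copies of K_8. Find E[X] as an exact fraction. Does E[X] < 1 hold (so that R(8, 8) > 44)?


E[X] = C(44, 8) · 2^{1 − 28} = 177232627 · 2^{−27} = 177232627/134217728.
As a reduced fraction: E[X] = 177232627/134217728 ≈ 1.32049.
Is E[X] < 1? NO.
Since E[X] ≥ 1, the first-moment bound is inconclusive at n = 44; it does NOT by itself certify R(8, 8) > 44.

E[X] = 177232627/134217728 ≈ 1.32049; E[X] ≥ 1; first-moment method inconclusive here.


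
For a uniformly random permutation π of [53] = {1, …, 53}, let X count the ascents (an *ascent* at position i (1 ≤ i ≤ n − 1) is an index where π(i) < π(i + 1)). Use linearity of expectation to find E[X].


Write X = Σ X_I over i = 1, …, 52, with X_I the indicator of one ascent.
There are 52 indicators.
For each fixed i, the pair (π(i), π(i+1)) is a uniformly random ordered pair of distinct values from {1, …, 53}; by symmetry P[π(i) < π(i+1)] = 1/2.
By linearity: E[X] = 52 · (1/2) = (53 − 1) · (1/2) = 26 ≈ 26.000000.

E[X] = 26 = 26.000000.


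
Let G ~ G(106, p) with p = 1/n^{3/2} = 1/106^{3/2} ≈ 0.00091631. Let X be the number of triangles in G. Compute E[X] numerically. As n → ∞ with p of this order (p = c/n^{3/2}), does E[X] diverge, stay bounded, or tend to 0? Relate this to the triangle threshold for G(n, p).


Number of potential triangles: C(106, 3) = 192920.
Each occurs with probability p³ ≈ (0.00091631)³ ≈ 7.6934938e-10.
By linearity: E[X] = C(106, 3)·p³ ≈ 192920 · 7.6934938e-10 ≈ 0.00015.
Since α = 3/2 > 1, p = c/n^{3/2} = o(1/n) is below the triangle threshold p ~ 1/n. Asymptotically E[X] ~ (c³/6)·n^{3(1−α)} = (1³/6)·n^{-1.5} → 0, so by Markov's inequality G has no triangles w.h.p.

E[X] ≈ 0.00015; in regime p = Θ(1/n^{3/2}) E[X] tends to 0 (below the triangle threshold p ~ 1/n).


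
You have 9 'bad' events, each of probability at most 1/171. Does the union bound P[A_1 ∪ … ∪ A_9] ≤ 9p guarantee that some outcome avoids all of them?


Union bound: P[∪_{i=1}^{9} A_i] ≤ Σ_i P[A_i] ≤ 9·p = 9·(1/171) = 1/19.
Numerically: 1/19 ≈ 0.05263.
Is 1/19 < 1? YES.
Since P[∪ A_i] ≤ 1/19 < 1, the complement has P[∩ A_i^c] ≥ 1 − 1/19 = 18/19 > 0, so some outcome avoids every A_i.

9·p = 1/19 ≈ 0.05263; existence CERTIFIED by the union bound.


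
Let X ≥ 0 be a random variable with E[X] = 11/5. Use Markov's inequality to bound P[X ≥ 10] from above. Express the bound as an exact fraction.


μ = E[X] = 11/5, a = 10.
Markov: P[X ≥ 10] ≤ μ/a = (11/5)/10 = 11/50.
Numerically: ≈ 0.22000.
(Since a = 10 > μ = 2.20000, the bound 11/50 is < 1 and informative.)

P[X ≥ 10] ≤ 11/50 ≈ 0.22000.


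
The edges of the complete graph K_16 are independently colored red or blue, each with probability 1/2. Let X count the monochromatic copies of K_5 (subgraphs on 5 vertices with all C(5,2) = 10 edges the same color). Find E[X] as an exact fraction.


Let X = Σ_S X_S over the C(16, 5) = 4368 subsets S of size 5, where X_S = 1 if the K_5 on S is monochromatic.
For a fixed S, the K_5 on S has C(5, 2) = 10 edges. P[all 10 edges red] = (1/2)^10, and likewise for blue, so P[monochromatic] = 2·(1/2)^10 = 2^{1 − 10} = 1/512.
Summing: E[X] = C(16, 5) · 2^{1 − 10} = 4368 · 1/512 = 273/32.
Numerically: E[X] ≈ 8.531250.

E[X] = C(16,5)·2^(1−C(5,2)) = 273/32 ≈ 8.531250.


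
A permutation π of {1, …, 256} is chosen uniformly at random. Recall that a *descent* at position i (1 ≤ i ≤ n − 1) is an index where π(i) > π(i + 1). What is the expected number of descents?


Write X = Σ X_I over i = 1, …, 255, with X_I the indicator of one descent.
There are 255 indicators.
For each fixed i, the pair (π(i), π(i+1)) is a uniformly random ordered pair of distinct values from {1, …, 256}; by symmetry P[π(i) > π(i+1)] = 1/2.
By linearity: E[X] = 255 · (1/2) = (256 − 1) · (1/2) = 255/2 ≈ 127.50000.

E[X] = 255/2 = 127.50000.


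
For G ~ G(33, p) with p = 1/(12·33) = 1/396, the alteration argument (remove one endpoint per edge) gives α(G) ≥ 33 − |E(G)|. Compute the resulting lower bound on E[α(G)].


E[|E(G)|] = C(33, 2)·p = 528 · (1/396) = 4/3.
E[α(G)] ≥ n − E[|E(G)|] = 33 − 4/3 = 95/3.
Numerically: ≈ 31.666667.
(This is only a lower bound; the true E[α(G)] may be larger.)

E[α(G)] ≥ 95/3 ≈ 31.666667.


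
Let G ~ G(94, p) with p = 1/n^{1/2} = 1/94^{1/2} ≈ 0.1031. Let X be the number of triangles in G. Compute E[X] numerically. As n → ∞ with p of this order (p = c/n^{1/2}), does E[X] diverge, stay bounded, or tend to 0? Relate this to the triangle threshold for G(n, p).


Number of potential triangles: C(94, 3) = 134044.
Each occurs with probability p³ ≈ (0.1031)³ ≈ 1.097257e-03.
By linearity: E[X] = C(94, 3)·p³ ≈ 134044 · 1.097257e-03 ≈ 147.0807.
Since α = 1/2 < 1, p = c/n^{1/2} ≫ 1/n is above the triangle threshold p ~ 1/n. Asymptotically E[X] ~ (c³/6)·n^{3(1−α)} = (1³/6)·n^{1.5} → ∞; triangles are abundant w.h.p.

E[X] ≈ 147.0807; in regime p = Θ(1/n^{1/2}) E[X] diverges (above the triangle threshold p ~ 1/n).


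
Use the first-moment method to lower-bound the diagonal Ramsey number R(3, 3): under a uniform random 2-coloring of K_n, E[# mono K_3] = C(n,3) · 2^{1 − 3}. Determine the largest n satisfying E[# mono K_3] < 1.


We need C(n, 3) · 2^{1 − 3} < 1, i.e. C(n, 3) < 2^{3 − 1} = 4.
Check values of n near the boundary:
  n = 3: C(3, 3) = 1; 1 < 4? YES
  n = 4: C(4, 3) = 4; 4 < 4? NO
The largest n with C(n, 3) < 4 is n = 3 (where E[X] = 1/4 ≈ 0.2500). Hence R(3, 3) > 3, i.e. R(3, 3) ≥ 4.

Largest n = 3; hence R(3, 3) > 3.


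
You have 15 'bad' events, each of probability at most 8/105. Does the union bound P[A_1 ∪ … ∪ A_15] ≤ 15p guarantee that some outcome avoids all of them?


Union bound: P[∪_{i=1}^{15} A_i] ≤ Σ_i P[A_i] ≤ 15·p = 15·(8/105) = 8/7.
Numerically: 8/7 ≈ 1.14286.
Is 8/7 < 1? NO.
Since the bound 8/7 is ≥ 1, the union bound is uninformative here; it does NOT by itself certify existence.

15·p = 8/7 ≈ 1.14286; existence NOT certified by the union bound.


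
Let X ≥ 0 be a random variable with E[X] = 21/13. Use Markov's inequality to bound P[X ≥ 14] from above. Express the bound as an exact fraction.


μ = E[X] = 21/13, a = 14.
Markov: P[X ≥ 14] ≤ μ/a = (21/13)/14 = 3/26.
Numerically: ≈ 0.115.
(Since a = 14 > μ = 1.615, the bound 3/26 is < 1 and informative.)

P[X ≥ 14] ≤ 3/26 ≈ 0.115.


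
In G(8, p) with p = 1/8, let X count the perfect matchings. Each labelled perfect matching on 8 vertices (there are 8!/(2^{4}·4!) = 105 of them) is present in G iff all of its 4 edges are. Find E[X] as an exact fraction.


K_8 has 8!/(2^{4}·4!) = 105 labelled perfect matchings.
For each such perfect matching H, let X_H = 1 if all 4 edges of H are present in G. Then P[X_H = 1] = p^{4} = (1/8)^{4} = 1/4096.
Summing the indicators: E[X] = Σ_H E[X_H] = 105 · p^{4} = 105 · 1/4096 = 105/4096.
Numerically: E[X] ≈ 0.025635.

E[X] = 105 · (1/8)^{4} = 105/4096 ≈ 0.025635.


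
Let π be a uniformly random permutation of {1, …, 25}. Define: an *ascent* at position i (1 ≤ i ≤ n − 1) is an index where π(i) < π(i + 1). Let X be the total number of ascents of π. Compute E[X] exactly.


Write X = Σ X_I over i = 1, …, 24, with X_I the indicator of one ascent.
There are 24 indicators.
For each fixed i, the pair (π(i), π(i+1)) is a uniformly random ordered pair of distinct values from {1, …, 25}; by symmetry P[π(i) < π(i+1)] = 1/2.
By linearity: E[X] = 24 · (1/2) = (25 − 1) · (1/2) = 12 ≈ 12.0000.

E[X] = 12 = 12.0000.


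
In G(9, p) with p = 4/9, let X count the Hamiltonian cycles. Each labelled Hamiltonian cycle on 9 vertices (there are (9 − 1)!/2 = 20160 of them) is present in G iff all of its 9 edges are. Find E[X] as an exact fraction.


K_9 has (9 − 1)!/2 = 20160 labelled Hamiltonian cycles.
For each such Hamiltonian cycle H, let X_H = 1 if all 9 edges of H are present in G. Then P[X_H = 1] = p^{9} = (4/9)^{9} = 262144/387420489.
Summing the indicators: E[X] = Σ_H E[X_H] = 20160 · p^{9} = 20160 · 262144/387420489 = 587202560/43046721.
Numerically: E[X] ≈ 13.641.

E[X] = 20160 · (4/9)^{9} = 587202560/43046721 ≈ 13.641.


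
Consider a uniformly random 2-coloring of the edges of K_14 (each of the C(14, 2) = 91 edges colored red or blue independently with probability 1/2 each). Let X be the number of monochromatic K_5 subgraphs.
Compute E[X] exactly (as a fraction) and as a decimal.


Let X = Σ_S X_S over the C(14, 5) = 2002 subsets S of size 5, where X_S = 1 if the K_5 on S is monochromatic.
For a fixed S, the K_5 on S has C(5, 2) = 10 edges. P[all 10 edges red] = (1/2)^10, and likewise for blue, so P[monochromatic] = 2·(1/2)^10 = 2^{1 − 10} = 1/512.
By linearity: E[X] = C(14, 5) · 2^{1 − 10} = 2002 · 1/512 = 1001/256.
Numerically: E[X] ≈ 3.910.

E[X] = C(14,5)·2^(1−C(5,2)) = 1001/256 ≈ 3.910.
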